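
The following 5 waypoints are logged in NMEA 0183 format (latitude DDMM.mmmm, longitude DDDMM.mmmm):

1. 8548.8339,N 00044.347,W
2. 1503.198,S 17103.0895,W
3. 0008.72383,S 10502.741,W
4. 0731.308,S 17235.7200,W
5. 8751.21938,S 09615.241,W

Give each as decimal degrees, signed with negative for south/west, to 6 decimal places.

Point 1:
  φ: split at 2 digits → 85° and 48.8339′; 85 + 48.8339/60 = 85.8138983
  N → positive
  λ: degrees = first 3 digits = 0, minutes = 44.347; 0 + 44.347/60 = 0.7391167
  W ⇒ negate
Point 2:
  φ: degrees = first 2 digits = 15, minutes = 3.198; 15 + 3.198/60 = 15.0533000
  S ⇒ negate
  Lon: degrees = first 3 digits = 171, minutes = 3.0895; 171 + 3.0895/60 = 171.0514917
  W ⇒ negate
Point 3:
  Lat: degrees = first 2 digits = 0, minutes = 8.72383; 0 + 8.72383/60 = 0.1453972
  S ⇒ negate
  Lon: split at 3 digits → 105° and 2.741′; 105 + 2.741/60 = 105.0456833
  hemisphere W, so the sign is −
Point 4:
  Latitude: degrees = first 2 digits = 7, minutes = 31.308; 7 + 31.308/60 = 7.5218000
  S → negative
  Lon: split at 3 digits → 172° and 35.72′; 172 + 35.72/60 = 172.5953333
  W ⇒ negate
Point 5:
  φ: split at 2 digits → 87° and 51.21938′; 87 + 51.21938/60 = 87.8536563
  S ⇒ negate
  Lon: degrees = first 3 digits = 96, minutes = 15.241; 96 + 15.241/60 = 96.2540167
  W ⇒ negate

1. 85.813898, -0.739117
2. -15.053300, -171.051492
3. -0.145397, -105.045683
4. -7.521800, -172.595333
5. -87.853656, -96.254017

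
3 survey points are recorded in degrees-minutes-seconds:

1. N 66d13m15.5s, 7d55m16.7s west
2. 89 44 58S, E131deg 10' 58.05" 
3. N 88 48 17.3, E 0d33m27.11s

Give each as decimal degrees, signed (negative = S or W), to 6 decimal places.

1. 66.220972, -7.921306
2. -89.749444, 131.182792
3. 88.804806, 0.557531

Point 1:
  φ: 66° + 13/60 + 15.5/3600 = 66 + 0.216667 + 0.004306 = 66.2209722
  N ⇒ keep positive
  λ: 7° + 55/60 + 16.7/3600 = 7 + 0.916667 + 0.004639 = 7.9213056
  W ⇒ negate
Point 2:
  Lat: 89° + 44/60 + 58/3600 = 89 + 0.733333 + 0.016111 = 89.7494444
  hemisphere S, so the sign is −
  Longitude: 131 + 10/60 + 58.05/3600 = 131.1827917
  E → positive
Point 3:
  Latitude: 88 + 48/60 + 17.3/3600 = 88.8048056
  N → positive
  λ: 0 + 33/60 + 27.11/3600 = 0.5575306
  E → positive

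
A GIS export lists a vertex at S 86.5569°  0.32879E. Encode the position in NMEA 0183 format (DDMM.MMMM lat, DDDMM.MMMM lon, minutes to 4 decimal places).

8633.4140,S / 00019.7274,E

φ: 86° + 0.556900 × 60 = 86° 33.414000′
Longitude: fractional part 0.328790 → 19.727400 minutes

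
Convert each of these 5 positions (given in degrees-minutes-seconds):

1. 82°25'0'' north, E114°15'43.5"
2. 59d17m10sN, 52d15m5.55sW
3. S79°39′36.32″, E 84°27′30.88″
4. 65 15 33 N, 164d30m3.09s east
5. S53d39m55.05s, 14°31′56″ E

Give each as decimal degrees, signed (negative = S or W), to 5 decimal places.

1. 82.41667, 114.26208
2. 59.28611, -52.25154
3. -79.66009, 84.45858
4. 65.25917, 164.50086
5. -53.66529, 14.53222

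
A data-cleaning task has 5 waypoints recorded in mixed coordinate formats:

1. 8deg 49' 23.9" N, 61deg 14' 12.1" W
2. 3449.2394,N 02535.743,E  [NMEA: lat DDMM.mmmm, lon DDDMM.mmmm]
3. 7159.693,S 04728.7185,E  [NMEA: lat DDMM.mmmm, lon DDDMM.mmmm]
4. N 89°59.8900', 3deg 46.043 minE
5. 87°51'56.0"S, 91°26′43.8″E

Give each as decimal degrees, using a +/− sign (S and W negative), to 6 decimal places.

1. 8.823306, -61.236694
2. 34.820657, 25.595717
3. -71.994883, 47.478642
4. 89.998167, 3.767383
5. -87.865556, 91.445500

Point 1:
  Latitude: 8 + 49/60 + 23.9/3600 = 8.8233056
  N → positive
  Longitude: 61 + 14/60 + 12.1/3600 = 61.2366944
  hemisphere W, so the sign is −
Point 2:
  Lat: degrees = first 2 digits = 34, minutes = 49.2394; 34 + 49.2394/60 = 34.8206567
  N ⇒ keep positive
  λ: split at 3 digits → 025° and 35.743′; 25 + 35.743/60 = 25.5957167
  E → positive
Point 3:
  Lat: degrees = first 2 digits = 71, minutes = 59.693; 71 + 59.693/60 = 71.9948833
  S → negative
  Lon: split at 3 digits → 047° and 28.7185′; 47 + 28.7185/60 = 47.4786417
  E → positive
Point 4:
  φ: 59.89′ = 0.998167°; total 89.9981667
  N ⇒ keep positive
  Longitude: 46.043′ = 0.767383°; total 3.7673833
  E ⇒ keep positive
Point 5:
  Latitude: 87 + 51/60 + 56/3600 = 87.8655556
  S ⇒ negate
  Lon: 91° + 26/60 + 43.8/3600 = 91 + 0.433333 + 0.012167 = 91.4455000
  E ⇒ keep positive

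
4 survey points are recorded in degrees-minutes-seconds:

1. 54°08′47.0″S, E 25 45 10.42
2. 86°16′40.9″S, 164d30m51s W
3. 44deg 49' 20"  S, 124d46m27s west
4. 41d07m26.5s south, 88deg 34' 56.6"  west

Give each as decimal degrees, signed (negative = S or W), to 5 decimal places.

1. -54.14639, 25.75289
2. -86.27803, -164.51417
3. -44.82222, -124.77417
4. -41.12403, -88.58239

Point 1:
  Lat: 54 + 8/60 + 47/3600 = 54.146389
  S ⇒ negate
  λ: 45′ + 10.42″ = 45.17367′; 25 + 45.17367/60 = 25.752894
  E ⇒ keep positive
Point 2:
  Lat: 16′ + 40.9″ = 16.68167′; 86 + 16.68167/60 = 86.278028
  hemisphere S, so the sign is −
  λ: 164° + 30/60 + 51/3600 = 164 + 0.500000 + 0.014167 = 164.514167
  hemisphere W, so the sign is −
Point 3:
  φ: 44° + 49/60 + 20/3600 = 44 + 0.816667 + 0.005556 = 44.822222
  S → negative
  Longitude: 124 + 46/60 + 27/3600 = 124.774167
  W ⇒ negate
Point 4:
  Latitude: 7′ + 26.5″ = 7.44167′; 41 + 7.44167/60 = 41.124028
  hemisphere S, so the sign is −
  Longitude: 88° + 34/60 + 56.6/3600 = 88 + 0.566667 + 0.015722 = 88.582389
  W → negative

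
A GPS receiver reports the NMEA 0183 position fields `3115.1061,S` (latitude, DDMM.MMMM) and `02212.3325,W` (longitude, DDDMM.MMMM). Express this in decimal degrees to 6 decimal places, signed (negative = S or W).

-31.251768, -22.205542

Latitude: split at 2 digits → 31° and 15.1061′; 31 + 15.1061/60 = 31.2517683
S → negative
Lon: split at 3 digits → 022° and 12.3325′; 22 + 12.3325/60 = 22.2055417
W ⇒ negate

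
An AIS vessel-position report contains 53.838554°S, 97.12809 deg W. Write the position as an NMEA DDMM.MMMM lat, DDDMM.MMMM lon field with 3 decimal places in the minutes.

Lat: fractional part 0.838554 → 50.31324 minutes
Longitude: fractional part 0.128090 → 7.68540 minutes

5350.313,S / 09707.685,W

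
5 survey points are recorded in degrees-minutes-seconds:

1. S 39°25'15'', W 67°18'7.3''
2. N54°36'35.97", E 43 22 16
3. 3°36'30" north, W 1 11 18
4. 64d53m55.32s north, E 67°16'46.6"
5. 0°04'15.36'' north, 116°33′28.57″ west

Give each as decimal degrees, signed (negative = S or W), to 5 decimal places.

Point 1:
  Latitude: 39 + 25/60 + 15/3600 = 39.420833
  hemisphere S, so the sign is −
  Longitude: 67° + 18/60 + 7.3/3600 = 67 + 0.300000 + 0.002028 = 67.302028
  W → negative
Point 2:
  φ: 54 + 36/60 + 35.97/3600 = 54.609992
  N → positive
  Longitude: 43° + 22/60 + 16/3600 = 43 + 0.366667 + 0.004444 = 43.371111
  E → positive
Point 3:
  Latitude: 36′ + 30″ = 36.50000′; 3 + 36.50000/60 = 3.608333
  N ⇒ keep positive
  Longitude: 1° + 11/60 + 18/3600 = 1 + 0.183333 + 0.005000 = 1.188333
  hemisphere W, so the sign is −
Point 4:
  Lat: 53′ + 55.32″ = 53.92200′; 64 + 53.92200/60 = 64.898700
  N ⇒ keep positive
  λ: 16′ + 46.6″ = 16.77667′; 67 + 16.77667/60 = 67.279611
  E ⇒ keep positive
Point 5:
  Latitude: 0 + 4/60 + 15.36/3600 = 0.070933
  N → positive
  Lon: 116 + 33/60 + 28.57/3600 = 116.557936
  W ⇒ negate

1. -39.42083, -67.30203
2. 54.60999, 43.37111
3. 3.60833, -1.18833
4. 64.89870, 67.27961
5. 0.07093, -116.55794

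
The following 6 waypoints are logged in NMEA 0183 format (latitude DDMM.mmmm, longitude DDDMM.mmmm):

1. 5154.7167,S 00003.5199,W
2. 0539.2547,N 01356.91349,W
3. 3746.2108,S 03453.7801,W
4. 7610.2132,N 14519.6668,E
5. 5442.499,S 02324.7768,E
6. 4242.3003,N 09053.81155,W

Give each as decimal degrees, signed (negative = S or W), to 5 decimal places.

1. -51.91195, -0.05867
2. 5.65425, -13.94856
3. -37.77018, -34.89634
4. 76.17022, 145.32778
5. -54.70832, 23.41295
6. 42.70501, -90.89686

Point 1:
  Lat: degrees = first 2 digits = 51, minutes = 54.7167; 51 + 54.7167/60 = 51.911945
  S → negative
  Lon: split at 3 digits → 000° and 3.5199′; 0 + 3.5199/60 = 0.058665
  W ⇒ negate
Point 2:
  φ: degrees = first 2 digits = 5, minutes = 39.2547; 5 + 39.2547/60 = 5.654245
  N ⇒ keep positive
  Longitude: degrees = first 3 digits = 13, minutes = 56.91349; 13 + 56.91349/60 = 13.948558
  hemisphere W, so the sign is −
Point 3:
  Latitude: degrees = first 2 digits = 37, minutes = 46.2108; 37 + 46.2108/60 = 37.770180
  hemisphere S, so the sign is −
  Lon: split at 3 digits → 034° and 53.7801′; 34 + 53.7801/60 = 34.896335
  W ⇒ negate
Point 4:
  Latitude: degrees = first 2 digits = 76, minutes = 10.2132; 76 + 10.2132/60 = 76.170220
  N → positive
  Longitude: degrees = first 3 digits = 145, minutes = 19.6668; 145 + 19.6668/60 = 145.327780
  E → positive
Point 5:
  Lat: degrees = first 2 digits = 54, minutes = 42.499; 54 + 42.499/60 = 54.708317
  S ⇒ negate
  Longitude: degrees = first 3 digits = 23, minutes = 24.7768; 23 + 24.7768/60 = 23.412947
  E ⇒ keep positive
Point 6:
  Latitude: degrees = first 2 digits = 42, minutes = 42.3003; 42 + 42.3003/60 = 42.705005
  N → positive
  Longitude: split at 3 digits → 090° and 53.81155′; 90 + 53.81155/60 = 90.896859
  hemisphere W, so the sign is −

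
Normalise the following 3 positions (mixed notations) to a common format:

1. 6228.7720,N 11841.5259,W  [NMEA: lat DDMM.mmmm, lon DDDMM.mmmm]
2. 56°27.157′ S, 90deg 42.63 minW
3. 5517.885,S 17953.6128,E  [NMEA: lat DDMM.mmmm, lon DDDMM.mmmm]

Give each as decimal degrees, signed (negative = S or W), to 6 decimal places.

1. 62.479533, -118.692098
2. -56.452617, -90.710500
3. -55.298083, 179.893547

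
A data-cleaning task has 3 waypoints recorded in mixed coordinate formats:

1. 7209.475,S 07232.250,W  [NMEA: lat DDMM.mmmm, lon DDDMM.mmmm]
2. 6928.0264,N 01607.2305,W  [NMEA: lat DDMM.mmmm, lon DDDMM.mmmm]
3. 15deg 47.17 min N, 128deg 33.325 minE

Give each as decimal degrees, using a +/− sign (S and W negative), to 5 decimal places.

Point 1:
  Latitude: split at 2 digits → 72° and 9.475′; 72 + 9.475/60 = 72.157917
  S ⇒ negate
  λ: split at 3 digits → 072° and 32.25′; 72 + 32.25/60 = 72.537500
  W ⇒ negate
Point 2:
  φ: split at 2 digits → 69° and 28.0264′; 69 + 28.0264/60 = 69.467107
  N ⇒ keep positive
  Longitude: split at 3 digits → 016° and 7.2305′; 16 + 7.2305/60 = 16.120508
  hemisphere W, so the sign is −
Point 3:
  φ: 47.17′ = 0.786167°; total 15.786167
  N ⇒ keep positive
  Longitude: 33.325′ = 0.555417°; total 128.555417
  E ⇒ keep positive

1. -72.15792, -72.53750
2. 69.46711, -16.12051
3. 15.78617, 128.55542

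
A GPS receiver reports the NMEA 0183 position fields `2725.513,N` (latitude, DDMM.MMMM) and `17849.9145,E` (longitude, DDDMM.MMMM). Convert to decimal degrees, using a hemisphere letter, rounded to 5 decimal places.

27.42522° N, 178.83191° E

φ: split at 2 digits → 27° and 25.513′; 27 + 25.513/60 = 27.425217
Lon: split at 3 digits → 178° and 49.9145′; 178 + 49.9145/60 = 178.831908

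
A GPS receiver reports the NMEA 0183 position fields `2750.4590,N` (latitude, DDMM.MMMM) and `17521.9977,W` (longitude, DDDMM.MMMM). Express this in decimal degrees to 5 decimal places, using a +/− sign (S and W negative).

Latitude: split at 2 digits → 27° and 50.459′; 27 + 50.459/60 = 27.840983
N → positive
Lon: split at 3 digits → 175° and 21.9977′; 175 + 21.9977/60 = 175.366628
W ⇒ negate

27.84098, -175.36663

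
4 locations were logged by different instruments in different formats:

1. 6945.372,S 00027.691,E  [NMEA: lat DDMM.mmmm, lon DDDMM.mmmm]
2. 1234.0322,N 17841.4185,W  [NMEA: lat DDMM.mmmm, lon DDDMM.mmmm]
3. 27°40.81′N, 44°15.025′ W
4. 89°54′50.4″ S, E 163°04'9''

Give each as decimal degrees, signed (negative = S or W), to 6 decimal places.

1. -69.756200, 0.461517
2. 12.567203, -178.690308
3. 27.680167, -44.250417
4. -89.914000, 163.069167

Point 1:
  φ: degrees = first 2 digits = 69, minutes = 45.372; 69 + 45.372/60 = 69.7562000
  S ⇒ negate
  λ: degrees = first 3 digits = 0, minutes = 27.691; 0 + 27.691/60 = 0.4615167
  E ⇒ keep positive
Point 2:
  φ: degrees = first 2 digits = 12, minutes = 34.0322; 12 + 34.0322/60 = 12.5672033
  N ⇒ keep positive
  Lon: split at 3 digits → 178° and 41.4185′; 178 + 41.4185/60 = 178.6903083
  hemisphere W, so the sign is −
Point 3:
  φ: 40.81′ = 0.680167°; total 27.6801667
  N ⇒ keep positive
  Longitude: 15.025′ = 0.250417°; total 44.2504167
  W ⇒ negate
Point 4:
  Latitude: 54′ + 50.4″ = 54.84000′; 89 + 54.84000/60 = 89.9140000
  S ⇒ negate
  Longitude: 4′ + 9″ = 4.15000′; 163 + 4.15000/60 = 163.0691667
  E ⇒ keep positive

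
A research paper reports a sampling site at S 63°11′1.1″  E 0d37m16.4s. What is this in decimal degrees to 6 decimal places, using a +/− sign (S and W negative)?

-63.183639, 0.621222

φ: 11′ + 1.1″ = 11.01833′; 63 + 11.01833/60 = 63.1836389
hemisphere S, so the sign is −
Longitude: 37′ + 16.4″ = 37.27333′; 0 + 37.27333/60 = 0.6212222
E ⇒ keep positive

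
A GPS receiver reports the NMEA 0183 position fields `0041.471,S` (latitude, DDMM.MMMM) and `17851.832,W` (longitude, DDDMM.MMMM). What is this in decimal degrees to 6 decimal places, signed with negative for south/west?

-0.691183, -178.863867

φ: split at 2 digits → 00° and 41.471′; 0 + 41.471/60 = 0.6911833
hemisphere S, so the sign is −
Lon: split at 3 digits → 178° and 51.832′; 178 + 51.832/60 = 178.8638667
W → negative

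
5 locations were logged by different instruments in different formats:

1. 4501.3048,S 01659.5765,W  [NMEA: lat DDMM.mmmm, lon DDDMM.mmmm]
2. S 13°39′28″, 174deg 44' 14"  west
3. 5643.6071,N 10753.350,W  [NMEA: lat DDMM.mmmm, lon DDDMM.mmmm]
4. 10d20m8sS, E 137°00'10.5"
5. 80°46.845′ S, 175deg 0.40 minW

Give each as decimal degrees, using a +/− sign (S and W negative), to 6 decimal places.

1. -45.021747, -16.992942
2. -13.657778, -174.737222
3. 56.726785, -107.889167
4. -10.335556, 137.002917
5. -80.780750, -175.006667

Point 1:
  φ: split at 2 digits → 45° and 1.3048′; 45 + 1.3048/60 = 45.0217467
  hemisphere S, so the sign is −
  Longitude: split at 3 digits → 016° and 59.5765′; 16 + 59.5765/60 = 16.9929417
  W ⇒ negate
Point 2:
  φ: 13° + 39/60 + 28/3600 = 13 + 0.650000 + 0.007778 = 13.6577778
  S ⇒ negate
  Lon: 174 + 44/60 + 14/3600 = 174.7372222
  W ⇒ negate
Point 3:
  Lat: degrees = first 2 digits = 56, minutes = 43.6071; 56 + 43.6071/60 = 56.7267850
  N ⇒ keep positive
  Longitude: split at 3 digits → 107° and 53.35′; 107 + 53.35/60 = 107.8891667
  W → negative
Point 4:
  Latitude: 10° + 20/60 + 8/3600 = 10 + 0.333333 + 0.002222 = 10.3355556
  S → negative
  λ: 137 + 0/60 + 10.5/3600 = 137.0029167
  E ⇒ keep positive
Point 5:
  Latitude: 80 + 46.845/60 = 80.7807500
  S ⇒ negate
  Lon: 175 + 0.4/60 = 175.0066667
  W ⇒ negate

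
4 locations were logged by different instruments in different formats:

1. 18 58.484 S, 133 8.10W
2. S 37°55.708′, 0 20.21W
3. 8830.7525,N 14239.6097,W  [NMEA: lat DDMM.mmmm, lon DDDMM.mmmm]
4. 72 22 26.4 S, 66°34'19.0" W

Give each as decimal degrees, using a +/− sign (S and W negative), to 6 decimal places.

1. -18.974733, -133.135000
2. -37.928467, -0.336833
3. 88.512542, -142.660162
4. -72.374000, -66.571944

Point 1:
  φ: 58.484′ = 0.974733°; total 18.9747333
  hemisphere S, so the sign is −
  λ: 8.1′ = 0.135000°; total 133.1350000
  W → negative
Point 2:
  φ: 37 + 55.708/60 = 37.9284667
  S → negative
  Lon: 20.21′ = 0.336833°; total 0.3368333
  W ⇒ negate
Point 3:
  Lat: split at 2 digits → 88° and 30.7525′; 88 + 30.7525/60 = 88.5125417
  N → positive
  λ: degrees = first 3 digits = 142, minutes = 39.6097; 142 + 39.6097/60 = 142.6601617
  W → negative
Point 4:
  Lat: 72° + 22/60 + 26.4/3600 = 72 + 0.366667 + 0.007333 = 72.3740000
  hemisphere S, so the sign is −
  λ: 66 + 34/60 + 19/3600 = 66.5719444
  W → negative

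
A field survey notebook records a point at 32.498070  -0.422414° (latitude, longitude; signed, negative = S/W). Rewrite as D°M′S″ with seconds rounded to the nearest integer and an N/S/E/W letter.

φ: 0.498070 × 60 = 29.88420′ → 29′, remainder × 60 = 53.05″
Longitude is negative → W; |value| = 0.422414
Longitude: whole degrees 0; 25.34484′ → 25′ and 20.69″

32°29′53″ N, 0°25′21″ W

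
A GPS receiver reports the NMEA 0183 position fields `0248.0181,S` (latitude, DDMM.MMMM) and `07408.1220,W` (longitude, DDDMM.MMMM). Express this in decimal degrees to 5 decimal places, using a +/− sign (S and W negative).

φ: degrees = first 2 digits = 2, minutes = 48.0181; 2 + 48.0181/60 = 2.800302
hemisphere S, so the sign is −
λ: split at 3 digits → 074° and 8.122′; 74 + 8.122/60 = 74.135367
W → negative

-2.80030, -74.13537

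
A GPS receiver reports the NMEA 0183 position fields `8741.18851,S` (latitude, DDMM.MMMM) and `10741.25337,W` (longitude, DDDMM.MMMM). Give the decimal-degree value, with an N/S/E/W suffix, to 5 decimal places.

87.68648° S, 107.68756° W

φ: split at 2 digits → 87° and 41.18851′; 87 + 41.18851/60 = 87.686475
λ: split at 3 digits → 107° and 41.25337′; 107 + 41.25337/60 = 107.687556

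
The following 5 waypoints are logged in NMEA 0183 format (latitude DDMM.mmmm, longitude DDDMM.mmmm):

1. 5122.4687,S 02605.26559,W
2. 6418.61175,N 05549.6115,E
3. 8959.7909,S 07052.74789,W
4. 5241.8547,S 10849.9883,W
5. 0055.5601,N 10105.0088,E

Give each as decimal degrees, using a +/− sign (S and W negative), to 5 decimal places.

1. -51.37448, -26.08776
2. 64.31020, 55.82686
3. -89.99652, -70.87913
4. -52.69758, -108.83314
5. 0.92600, 101.08348

Point 1:
  Lat: degrees = first 2 digits = 51, minutes = 22.4687; 51 + 22.4687/60 = 51.374478
  hemisphere S, so the sign is −
  Longitude: degrees = first 3 digits = 26, minutes = 5.26559; 26 + 5.26559/60 = 26.087760
  hemisphere W, so the sign is −
Point 2:
  Latitude: split at 2 digits → 64° and 18.61175′; 64 + 18.61175/60 = 64.310196
  N ⇒ keep positive
  Longitude: degrees = first 3 digits = 55, minutes = 49.6115; 55 + 49.6115/60 = 55.826858
  E → positive
Point 3:
  Lat: degrees = first 2 digits = 89, minutes = 59.7909; 89 + 59.7909/60 = 89.996515
  hemisphere S, so the sign is −
  Lon: degrees = first 3 digits = 70, minutes = 52.74789; 70 + 52.74789/60 = 70.879132
  W → negative
Point 4:
  Lat: split at 2 digits → 52° and 41.8547′; 52 + 41.8547/60 = 52.697578
  S → negative
  Lon: split at 3 digits → 108° and 49.9883′; 108 + 49.9883/60 = 108.833138
  hemisphere W, so the sign is −
Point 5:
  Latitude: degrees = first 2 digits = 0, minutes = 55.5601; 0 + 55.5601/60 = 0.926002
  N → positive
  Lon: degrees = first 3 digits = 101, minutes = 5.0088; 101 + 5.0088/60 = 101.083480
  E ⇒ keep positive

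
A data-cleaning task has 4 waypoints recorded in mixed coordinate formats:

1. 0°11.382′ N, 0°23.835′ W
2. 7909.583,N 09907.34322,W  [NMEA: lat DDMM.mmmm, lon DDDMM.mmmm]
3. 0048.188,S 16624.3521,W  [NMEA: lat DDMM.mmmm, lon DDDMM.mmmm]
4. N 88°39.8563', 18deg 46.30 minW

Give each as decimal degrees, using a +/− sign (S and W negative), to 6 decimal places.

1. 0.189700, -0.397250
2. 79.159717, -99.122387
3. -0.803133, -166.405868
4. 88.664272, -18.771667

Point 1:
  φ: 0 + 11.382/60 = 0.1897000
  N ⇒ keep positive
  λ: 23.835′ = 0.397250°; total 0.3972500
  hemisphere W, so the sign is −
Point 2:
  Latitude: split at 2 digits → 79° and 9.583′; 79 + 9.583/60 = 79.1597167
  N → positive
  Lon: split at 3 digits → 099° and 7.34322′; 99 + 7.34322/60 = 99.1223870
  hemisphere W, so the sign is −
Point 3:
  φ: split at 2 digits → 00° and 48.188′; 0 + 48.188/60 = 0.8031333
  S ⇒ negate
  λ: degrees = first 3 digits = 166, minutes = 24.3521; 166 + 24.3521/60 = 166.4058683
  W → negative
Point 4:
  Lat: 39.8563′ = 0.664272°; total 88.6642717
  N → positive
  λ: 46.3′ = 0.771667°; total 18.7716667
  W → negative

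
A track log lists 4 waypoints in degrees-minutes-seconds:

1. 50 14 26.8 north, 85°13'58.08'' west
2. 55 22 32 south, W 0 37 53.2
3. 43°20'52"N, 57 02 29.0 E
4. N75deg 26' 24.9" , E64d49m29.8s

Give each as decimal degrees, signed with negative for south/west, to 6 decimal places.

Point 1:
  Lat: 50° + 14/60 + 26.8/3600 = 50 + 0.233333 + 0.007444 = 50.2407778
  N → positive
  λ: 85 + 13/60 + 58.08/3600 = 85.2328000
  W ⇒ negate
Point 2:
  Lat: 55° + 22/60 + 32/3600 = 55 + 0.366667 + 0.008889 = 55.3755556
  S → negative
  λ: 0 + 37/60 + 53.2/3600 = 0.6314444
  W → negative
Point 3:
  φ: 43 + 20/60 + 52/3600 = 43.3477778
  N → positive
  Longitude: 57 + 2/60 + 29/3600 = 57.0413889
  E → positive
Point 4:
  Lat: 75 + 26/60 + 24.9/3600 = 75.4402500
  N → positive
  Longitude: 64° + 49/60 + 29.8/3600 = 64 + 0.816667 + 0.008278 = 64.8249444
  E → positive

1. 50.240778, -85.232800
2. -55.375556, -0.631444
3. 43.347778, 57.041389
4. 75.440250, 64.824944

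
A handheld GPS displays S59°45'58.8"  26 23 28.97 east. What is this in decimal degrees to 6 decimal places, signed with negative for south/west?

-59.766333, 26.391381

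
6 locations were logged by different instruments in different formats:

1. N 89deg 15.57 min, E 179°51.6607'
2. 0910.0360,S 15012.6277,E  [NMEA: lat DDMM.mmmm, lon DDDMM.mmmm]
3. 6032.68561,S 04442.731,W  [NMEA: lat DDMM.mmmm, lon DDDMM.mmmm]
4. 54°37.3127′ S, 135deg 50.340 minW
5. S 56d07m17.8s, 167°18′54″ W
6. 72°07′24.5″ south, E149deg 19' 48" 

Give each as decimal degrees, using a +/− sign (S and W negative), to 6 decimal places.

1. 89.259500, 179.861012
2. -9.167267, 150.210462
3. -60.544760, -44.712183
4. -54.621878, -135.839000
5. -56.121611, -167.315000
6. -72.123472, 149.330000

Point 1:
  Lat: 15.57′ = 0.259500°; total 89.2595000
  N ⇒ keep positive
  Lon: 51.6607′ = 0.861012°; total 179.8610117
  E → positive
Point 2:
  Lat: split at 2 digits → 09° and 10.036′; 9 + 10.036/60 = 9.1672667
  hemisphere S, so the sign is −
  Lon: split at 3 digits → 150° and 12.6277′; 150 + 12.6277/60 = 150.2104617
  E → positive
Point 3:
  Lat: degrees = first 2 digits = 60, minutes = 32.68561; 60 + 32.68561/60 = 60.5447602
  S → negative
  Longitude: split at 3 digits → 044° and 42.731′; 44 + 42.731/60 = 44.7121833
  W ⇒ negate
Point 4:
  Latitude: 37.3127′ = 0.621878°; total 54.6218783
  S ⇒ negate
  Longitude: 50.34′ = 0.839000°; total 135.8390000
  hemisphere W, so the sign is −
Point 5:
  φ: 56 + 7/60 + 17.8/3600 = 56.1216111
  hemisphere S, so the sign is −
  λ: 18′ + 54″ = 18.90000′; 167 + 18.90000/60 = 167.3150000
  W → negative
Point 6:
  Latitude: 72° + 7/60 + 24.5/3600 = 72 + 0.116667 + 0.006806 = 72.1234722
  S → negative
  λ: 149° + 19/60 + 48/3600 = 149 + 0.316667 + 0.013333 = 149.3300000
  E ⇒ keep positive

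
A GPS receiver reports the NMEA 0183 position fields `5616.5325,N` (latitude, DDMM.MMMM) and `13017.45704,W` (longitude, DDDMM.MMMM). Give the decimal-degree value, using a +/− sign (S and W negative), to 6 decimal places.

Lat: degrees = first 2 digits = 56, minutes = 16.5325; 56 + 16.5325/60 = 56.2755417
N → positive
Longitude: split at 3 digits → 130° and 17.45704′; 130 + 17.45704/60 = 130.2909507
W → negative

56.275542, -130.290951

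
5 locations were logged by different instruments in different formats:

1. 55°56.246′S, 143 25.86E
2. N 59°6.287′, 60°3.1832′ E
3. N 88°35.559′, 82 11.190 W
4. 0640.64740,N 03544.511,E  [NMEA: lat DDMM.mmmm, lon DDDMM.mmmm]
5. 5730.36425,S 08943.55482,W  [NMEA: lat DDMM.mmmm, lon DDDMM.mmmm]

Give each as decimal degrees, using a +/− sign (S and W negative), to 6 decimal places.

Point 1:
  φ: 55 + 56.246/60 = 55.9374333
  S → negative
  λ: 25.86′ = 0.431000°; total 143.4310000
  E ⇒ keep positive
Point 2:
  Latitude: 59 + 6.287/60 = 59.1047833
  N ⇒ keep positive
  λ: 60 + 3.1832/60 = 60.0530533
  E ⇒ keep positive
Point 3:
  Latitude: 88 + 35.559/60 = 88.5926500
  N ⇒ keep positive
  λ: 11.19′ = 0.186500°; total 82.1865000
  hemisphere W, so the sign is −
Point 4:
  Latitude: split at 2 digits → 06° and 40.6474′; 6 + 40.6474/60 = 6.6774567
  N ⇒ keep positive
  Lon: split at 3 digits → 035° and 44.511′; 35 + 44.511/60 = 35.7418500
  E ⇒ keep positive
Point 5:
  Lat: degrees = first 2 digits = 57, minutes = 30.36425; 57 + 30.36425/60 = 57.5060708
  S ⇒ negate
  Lon: degrees = first 3 digits = 89, minutes = 43.55482; 89 + 43.55482/60 = 89.7259137
  hemisphere W, so the sign is −

1. -55.937433, 143.431000
2. 59.104783, 60.053053
3. 88.592650, -82.186500
4. 6.677457, 35.741850
5. -57.506071, -89.725914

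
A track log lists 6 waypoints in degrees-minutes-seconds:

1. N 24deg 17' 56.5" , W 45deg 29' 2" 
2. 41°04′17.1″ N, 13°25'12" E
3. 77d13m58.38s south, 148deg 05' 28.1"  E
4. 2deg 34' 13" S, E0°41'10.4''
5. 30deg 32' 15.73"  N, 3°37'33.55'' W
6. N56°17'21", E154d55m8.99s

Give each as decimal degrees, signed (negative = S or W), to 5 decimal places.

1. 24.29903, -45.48389
2. 41.07142, 13.42000
3. -77.23288, 148.09114
4. -2.57028, 0.68622
5. 30.53770, -3.62599
6. 56.28917, 154.91916

Point 1:
  Lat: 24 + 17/60 + 56.5/3600 = 24.299028
  N → positive
  Lon: 29′ + 2″ = 29.03333′; 45 + 29.03333/60 = 45.483889
  W ⇒ negate
Point 2:
  Latitude: 41 + 4/60 + 17.1/3600 = 41.071417
  N → positive
  Longitude: 13 + 25/60 + 12/3600 = 13.420000
  E ⇒ keep positive
Point 3:
  φ: 77° + 13/60 + 58.38/3600 = 77 + 0.216667 + 0.016217 = 77.232883
  hemisphere S, so the sign is −
  Lon: 148° + 5/60 + 28.1/3600 = 148 + 0.083333 + 0.007806 = 148.091139
  E ⇒ keep positive
Point 4:
  Latitude: 2° + 34/60 + 13/3600 = 2 + 0.566667 + 0.003611 = 2.570278
  S → negative
  Lon: 0° + 41/60 + 10.4/3600 = 0 + 0.683333 + 0.002889 = 0.686222
  E → positive
Point 5:
  Latitude: 30° + 32/60 + 15.73/3600 = 30 + 0.533333 + 0.004369 = 30.537703
  N → positive
  Lon: 3° + 37/60 + 33.55/3600 = 3 + 0.616667 + 0.009319 = 3.625986
  W → negative
Point 6:
  φ: 17′ + 21″ = 17.35000′; 56 + 17.35000/60 = 56.289167
  N ⇒ keep positive
  λ: 154 + 55/60 + 8.99/3600 = 154.919164
  E → positive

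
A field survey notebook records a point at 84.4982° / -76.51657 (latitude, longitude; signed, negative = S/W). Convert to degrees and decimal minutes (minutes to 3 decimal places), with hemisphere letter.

84° 29.892′ N, 76° 30.994′ W

Lat: minutes = (84.498200 − 84) × 60 = 29.89200
Longitude is negative → W; |value| = 76.516570
Lon: fractional part 0.516570 → 30.99420 minutes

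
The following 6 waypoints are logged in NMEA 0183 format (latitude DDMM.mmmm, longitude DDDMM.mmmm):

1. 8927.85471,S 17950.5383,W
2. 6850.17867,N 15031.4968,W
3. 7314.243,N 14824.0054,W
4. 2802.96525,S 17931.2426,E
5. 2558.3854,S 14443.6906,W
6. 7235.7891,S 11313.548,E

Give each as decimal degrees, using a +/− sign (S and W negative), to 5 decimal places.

Point 1:
  Lat: split at 2 digits → 89° and 27.85471′; 89 + 27.85471/60 = 89.464245
  S ⇒ negate
  Longitude: degrees = first 3 digits = 179, minutes = 50.5383; 179 + 50.5383/60 = 179.842305
  W → negative
Point 2:
  φ: split at 2 digits → 68° and 50.17867′; 68 + 50.17867/60 = 68.836311
  N ⇒ keep positive
  λ: degrees = first 3 digits = 150, minutes = 31.4968; 150 + 31.4968/60 = 150.524947
  hemisphere W, so the sign is −
Point 3:
  φ: split at 2 digits → 73° and 14.243′; 73 + 14.243/60 = 73.237383
  N ⇒ keep positive
  Longitude: split at 3 digits → 148° and 24.0054′; 148 + 24.0054/60 = 148.400090
  W ⇒ negate
Point 4:
  Lat: degrees = first 2 digits = 28, minutes = 2.96525; 28 + 2.96525/60 = 28.049421
  hemisphere S, so the sign is −
  Longitude: split at 3 digits → 179° and 31.2426′; 179 + 31.2426/60 = 179.520710
  E ⇒ keep positive
Point 5:
  φ: split at 2 digits → 25° and 58.3854′; 25 + 58.3854/60 = 25.973090
  S → negative
  λ: split at 3 digits → 144° and 43.6906′; 144 + 43.6906/60 = 144.728177
  W → negative
Point 6:
  Lat: degrees = first 2 digits = 72, minutes = 35.7891; 72 + 35.7891/60 = 72.596485
  hemisphere S, so the sign is −
  Longitude: degrees = first 3 digits = 113, minutes = 13.548; 113 + 13.548/60 = 113.225800
  E ⇒ keep positive

1. -89.46425, -179.84231
2. 68.83631, -150.52495
3. 73.23738, -148.40009
4. -28.04942, 179.52071
5. -25.97309, -144.72818
6. -72.59649, 113.22580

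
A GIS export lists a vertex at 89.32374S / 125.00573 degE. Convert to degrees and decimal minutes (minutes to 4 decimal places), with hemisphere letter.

89° 19.4244′ S, 125° 0.3438′ E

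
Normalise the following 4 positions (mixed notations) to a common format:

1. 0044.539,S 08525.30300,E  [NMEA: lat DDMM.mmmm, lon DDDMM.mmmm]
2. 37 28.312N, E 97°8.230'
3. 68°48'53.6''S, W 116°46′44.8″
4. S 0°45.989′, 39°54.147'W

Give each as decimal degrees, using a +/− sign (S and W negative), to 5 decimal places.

Point 1:
  Latitude: degrees = first 2 digits = 0, minutes = 44.539; 0 + 44.539/60 = 0.742317
  S ⇒ negate
  Lon: degrees = first 3 digits = 85, minutes = 25.303; 85 + 25.303/60 = 85.421717
  E → positive
Point 2:
  φ: 37 + 28.312/60 = 37.471867
  N ⇒ keep positive
  Longitude: 8.23′ = 0.137167°; total 97.137167
  E ⇒ keep positive
Point 3:
  Lat: 68° + 48/60 + 53.6/3600 = 68 + 0.800000 + 0.014889 = 68.814889
  hemisphere S, so the sign is −
  λ: 46′ + 44.8″ = 46.74667′; 116 + 46.74667/60 = 116.779111
  W → negative
Point 4:
  Lat: 0 + 45.989/60 = 0.766483
  hemisphere S, so the sign is −
  λ: 39 + 54.147/60 = 39.902450
  hemisphere W, so the sign is −

1. -0.74232, 85.42172
2. 37.47187, 97.13717
3. -68.81489, -116.77911
4. -0.76648, -39.90245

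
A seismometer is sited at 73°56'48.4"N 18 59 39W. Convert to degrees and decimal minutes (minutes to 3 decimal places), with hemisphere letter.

73° 56.807′ N, 18° 59.650′ W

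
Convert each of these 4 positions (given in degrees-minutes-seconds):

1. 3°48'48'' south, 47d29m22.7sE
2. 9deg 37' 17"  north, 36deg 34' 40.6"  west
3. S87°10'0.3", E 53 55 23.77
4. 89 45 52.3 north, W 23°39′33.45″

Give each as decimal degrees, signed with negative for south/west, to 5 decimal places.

1. -3.81333, 47.48964
2. 9.62139, -36.57794
3. -87.16675, 53.92327
4. 89.76453, -23.65929

Point 1:
  Latitude: 48′ + 48″ = 48.80000′; 3 + 48.80000/60 = 3.813333
  hemisphere S, so the sign is −
  Longitude: 47 + 29/60 + 22.7/3600 = 47.489639
  E ⇒ keep positive
Point 2:
  Latitude: 9 + 37/60 + 17/3600 = 9.621389
  N ⇒ keep positive
  λ: 34′ + 40.6″ = 34.67667′; 36 + 34.67667/60 = 36.577944
  W ⇒ negate
Point 3:
  Lat: 87° + 10/60 + 0.3/3600 = 87 + 0.166667 + 0.000083 = 87.166750
  S ⇒ negate
  λ: 53° + 55/60 + 23.77/3600 = 53 + 0.916667 + 0.006603 = 53.923269
  E → positive
Point 4:
  Lat: 89° + 45/60 + 52.3/3600 = 89 + 0.750000 + 0.014528 = 89.764528
  N ⇒ keep positive
  Lon: 23 + 39/60 + 33.45/3600 = 23.659292
  hemisphere W, so the sign is −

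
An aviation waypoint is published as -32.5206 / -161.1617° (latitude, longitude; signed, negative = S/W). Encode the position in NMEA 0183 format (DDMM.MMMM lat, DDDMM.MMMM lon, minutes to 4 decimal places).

Latitude is negative → S; |value| = 32.520600
φ: 32° + 0.520600 × 60 = 32° 31.236000′
Longitude is negative → W; |value| = 161.161700
λ: minutes = (161.161700 − 161) × 60 = 9.702000

3231.2360,S / 16109.7020,W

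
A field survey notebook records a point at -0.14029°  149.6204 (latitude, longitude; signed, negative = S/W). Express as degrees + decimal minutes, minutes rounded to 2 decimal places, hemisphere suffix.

Latitude is negative → S; |value| = 0.140290
Lat: minutes = (0.140290 − 0) × 60 = 8.4174
λ: fractional part 0.620400 → 37.2240 minutes

0° 8.42′ S, 149° 37.22′ E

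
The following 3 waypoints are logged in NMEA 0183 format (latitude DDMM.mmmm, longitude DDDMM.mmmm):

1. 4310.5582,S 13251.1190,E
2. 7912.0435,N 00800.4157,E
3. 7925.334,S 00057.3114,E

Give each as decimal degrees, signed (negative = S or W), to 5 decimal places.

1. -43.17597, 132.85198
2. 79.20073, 8.00693
3. -79.42223, 0.95519

Point 1:
  φ: split at 2 digits → 43° and 10.5582′; 43 + 10.5582/60 = 43.175970
  S ⇒ negate
  Longitude: split at 3 digits → 132° and 51.119′; 132 + 51.119/60 = 132.851983
  E → positive
Point 2:
  Lat: degrees = first 2 digits = 79, minutes = 12.0435; 79 + 12.0435/60 = 79.200725
  N ⇒ keep positive
  Longitude: degrees = first 3 digits = 8, minutes = 0.4157; 8 + 0.4157/60 = 8.006928
  E → positive
Point 3:
  Latitude: degrees = first 2 digits = 79, minutes = 25.334; 79 + 25.334/60 = 79.422233
  S ⇒ negate
  λ: degrees = first 3 digits = 0, minutes = 57.3114; 0 + 57.3114/60 = 0.955190
  E → positive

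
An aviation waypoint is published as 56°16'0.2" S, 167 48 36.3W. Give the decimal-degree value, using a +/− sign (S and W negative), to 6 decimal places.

Latitude: 16′ + 0.2″ = 16.00333′; 56 + 16.00333/60 = 56.2667222
S ⇒ negate
λ: 48′ + 36.3″ = 48.60500′; 167 + 48.60500/60 = 167.8100833
W ⇒ negate

-56.266722, -167.810083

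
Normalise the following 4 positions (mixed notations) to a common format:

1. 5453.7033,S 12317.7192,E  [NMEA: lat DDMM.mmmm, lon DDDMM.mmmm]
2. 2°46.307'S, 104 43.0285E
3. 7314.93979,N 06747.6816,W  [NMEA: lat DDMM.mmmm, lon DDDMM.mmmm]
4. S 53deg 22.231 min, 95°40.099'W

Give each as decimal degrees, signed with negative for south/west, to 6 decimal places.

Point 1:
  φ: degrees = first 2 digits = 54, minutes = 53.7033; 54 + 53.7033/60 = 54.8950550
  hemisphere S, so the sign is −
  Longitude: split at 3 digits → 123° and 17.7192′; 123 + 17.7192/60 = 123.2953200
  E ⇒ keep positive
Point 2:
  Latitude: 2 + 46.307/60 = 2.7717833
  S → negative
  Lon: 104 + 43.0285/60 = 104.7171417
  E → positive
Point 3:
  Latitude: degrees = first 2 digits = 73, minutes = 14.93979; 73 + 14.93979/60 = 73.2489965
  N ⇒ keep positive
  λ: split at 3 digits → 067° and 47.6816′; 67 + 47.6816/60 = 67.7946933
  W ⇒ negate
Point 4:
  Latitude: 53 + 22.231/60 = 53.3705167
  S ⇒ negate
  λ: 40.099′ = 0.668317°; total 95.6683167
  hemisphere W, so the sign is −

1. -54.895055, 123.295320
2. -2.771783, 104.717142
3. 73.248997, -67.794693
4. -53.370517, -95.668317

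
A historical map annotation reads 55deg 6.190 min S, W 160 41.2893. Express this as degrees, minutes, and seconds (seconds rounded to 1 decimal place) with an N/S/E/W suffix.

Lat: 6.19000′ → 6′ and 0.19000 × 60 = 11.400″
Longitude: fractional minutes 0.28930 × 60 = 17.358″

55°06′11.4″ S, 160°41′17.4″ W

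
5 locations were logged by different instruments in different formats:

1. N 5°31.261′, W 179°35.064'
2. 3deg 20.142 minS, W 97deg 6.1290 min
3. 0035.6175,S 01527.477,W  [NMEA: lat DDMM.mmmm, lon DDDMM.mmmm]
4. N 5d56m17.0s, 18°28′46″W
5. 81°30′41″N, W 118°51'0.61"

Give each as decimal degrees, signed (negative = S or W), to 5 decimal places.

1. 5.52102, -179.58440
2. -3.33570, -97.10215
3. -0.59363, -15.45795
4. 5.93806, -18.47944
5. 81.51139, -118.85017

Point 1:
  Lat: 31.261′ = 0.521017°; total 5.521017
  N ⇒ keep positive
  Longitude: 35.064′ = 0.584400°; total 179.584400
  W → negative
Point 2:
  φ: 20.142′ = 0.335700°; total 3.335700
  hemisphere S, so the sign is −
  Lon: 6.129′ = 0.102150°; total 97.102150
  W → negative
Point 3:
  Latitude: split at 2 digits → 00° and 35.6175′; 0 + 35.6175/60 = 0.593625
  hemisphere S, so the sign is −
  Lon: degrees = first 3 digits = 15, minutes = 27.477; 15 + 27.477/60 = 15.457950
  W ⇒ negate
Point 4:
  φ: 56′ + 17″ = 56.28333′; 5 + 56.28333/60 = 5.938056
  N ⇒ keep positive
  λ: 18 + 28/60 + 46/3600 = 18.479444
  hemisphere W, so the sign is −
Point 5:
  Latitude: 81 + 30/60 + 41/3600 = 81.511389
  N → positive
  λ: 51′ + 0.61″ = 51.01017′; 118 + 51.01017/60 = 118.850169
  W → negative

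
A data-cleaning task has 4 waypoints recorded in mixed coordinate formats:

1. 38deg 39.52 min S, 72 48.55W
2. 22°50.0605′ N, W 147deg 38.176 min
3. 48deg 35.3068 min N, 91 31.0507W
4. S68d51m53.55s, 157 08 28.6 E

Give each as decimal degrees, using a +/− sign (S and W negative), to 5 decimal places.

Point 1:
  Lat: 39.52′ = 0.658667°; total 38.658667
  hemisphere S, so the sign is −
  λ: 48.55′ = 0.809167°; total 72.809167
  W → negative
Point 2:
  Lat: 50.0605′ = 0.834342°; total 22.834342
  N ⇒ keep positive
  λ: 38.176′ = 0.636267°; total 147.636267
  hemisphere W, so the sign is −
Point 3:
  Latitude: 35.3068′ = 0.588447°; total 48.588447
  N → positive
  Longitude: 31.0507′ = 0.517512°; total 91.517512
  W → negative
Point 4:
  φ: 68° + 51/60 + 53.55/3600 = 68 + 0.850000 + 0.014875 = 68.864875
  S ⇒ negate
  λ: 157° + 8/60 + 28.6/3600 = 157 + 0.133333 + 0.007944 = 157.141278
  E ⇒ keep positive

1. -38.65867, -72.80917
2. 22.83434, -147.63627
3. 48.58845, -91.51751
4. -68.86488, 157.14128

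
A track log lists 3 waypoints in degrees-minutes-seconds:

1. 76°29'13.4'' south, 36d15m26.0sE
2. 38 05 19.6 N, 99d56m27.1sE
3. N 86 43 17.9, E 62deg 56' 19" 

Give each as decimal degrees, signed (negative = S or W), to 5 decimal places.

1. -76.48706, 36.25722
2. 38.08878, 99.94086
3. 86.72164, 62.93861

Point 1:
  Lat: 76° + 29/60 + 13.4/3600 = 76 + 0.483333 + 0.003722 = 76.487056
  S → negative
  Lon: 36 + 15/60 + 26/3600 = 36.257222
  E → positive
Point 2:
  Lat: 38° + 5/60 + 19.6/3600 = 38 + 0.083333 + 0.005444 = 38.088778
  N → positive
  Longitude: 99 + 56/60 + 27.1/3600 = 99.940861
  E → positive
Point 3:
  Latitude: 86 + 43/60 + 17.9/3600 = 86.721639
  N → positive
  Lon: 62° + 56/60 + 19/3600 = 62 + 0.933333 + 0.005278 = 62.938611
  E ⇒ keep positive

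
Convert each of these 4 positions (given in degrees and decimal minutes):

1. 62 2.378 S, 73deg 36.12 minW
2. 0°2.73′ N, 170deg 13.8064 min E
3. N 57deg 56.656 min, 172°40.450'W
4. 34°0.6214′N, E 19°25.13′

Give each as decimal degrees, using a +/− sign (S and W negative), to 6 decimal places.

1. -62.039633, -73.602000
2. 0.045500, 170.230107
3. 57.944267, -172.674167
4. 34.010357, 19.418833

Point 1:
  φ: 62 + 2.378/60 = 62.0396333
  hemisphere S, so the sign is −
  Lon: 73 + 36.12/60 = 73.6020000
  W → negative
Point 2:
  Lat: 2.73′ = 0.045500°; total 0.0455000
  N → positive
  λ: 170 + 13.8064/60 = 170.2301067
  E → positive
Point 3:
  Lat: 56.656′ = 0.944267°; total 57.9442667
  N ⇒ keep positive
  Lon: 40.45′ = 0.674167°; total 172.6741667
  W → negative
Point 4:
  Latitude: 34 + 0.6214/60 = 34.0103567
  N → positive
  λ: 25.13′ = 0.418833°; total 19.4188333
  E ⇒ keep positive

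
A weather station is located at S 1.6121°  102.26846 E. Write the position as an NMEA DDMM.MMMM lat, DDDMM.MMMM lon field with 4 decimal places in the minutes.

0136.7260,S / 10216.1076,E

φ: minutes = (1.612100 − 1) × 60 = 36.726000
λ: minutes = (102.268460 − 102) × 60 = 16.107600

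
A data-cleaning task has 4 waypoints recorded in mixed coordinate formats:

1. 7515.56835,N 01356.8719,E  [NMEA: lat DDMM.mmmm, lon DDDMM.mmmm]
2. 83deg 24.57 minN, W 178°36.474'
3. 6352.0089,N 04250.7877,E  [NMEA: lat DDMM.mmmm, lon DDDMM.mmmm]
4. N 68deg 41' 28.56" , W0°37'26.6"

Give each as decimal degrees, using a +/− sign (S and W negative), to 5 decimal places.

Point 1:
  φ: degrees = first 2 digits = 75, minutes = 15.56835; 75 + 15.56835/60 = 75.259473
  N ⇒ keep positive
  Longitude: degrees = first 3 digits = 13, minutes = 56.8719; 13 + 56.8719/60 = 13.947865
  E → positive
Point 2:
  Latitude: 83 + 24.57/60 = 83.409500
  N → positive
  λ: 178 + 36.474/60 = 178.607900
  W ⇒ negate
Point 3:
  Lat: split at 2 digits → 63° and 52.0089′; 63 + 52.0089/60 = 63.866815
  N ⇒ keep positive
  λ: degrees = first 3 digits = 42, minutes = 50.7877; 42 + 50.7877/60 = 42.846462
  E ⇒ keep positive
Point 4:
  Latitude: 68° + 41/60 + 28.56/3600 = 68 + 0.683333 + 0.007933 = 68.691267
  N ⇒ keep positive
  λ: 0 + 37/60 + 26.6/3600 = 0.624056
  W → negative

1. 75.25947, 13.94787
2. 83.40950, -178.60790
3. 63.86682, 42.84646
4. 68.69127, -0.62406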